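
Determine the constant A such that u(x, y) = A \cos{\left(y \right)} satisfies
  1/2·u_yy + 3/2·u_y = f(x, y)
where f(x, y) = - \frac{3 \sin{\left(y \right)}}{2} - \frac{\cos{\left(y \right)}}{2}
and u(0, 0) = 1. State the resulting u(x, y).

Answer: u(x, y) = \cos{\left(y \right)}

Derivation:
Substitute the ansatz u = A \cos{\left(y \right)} into the left-hand side.
Derivatives of the ansatz:
  u_yy = - A \cos{\left(y \right)}
  u_y = - A \sin{\left(y \right)}
Term by term:
  1/2·u_yy = - \frac{A \cos{\left(y \right)}}{2}
  3/2·u_y = - \frac{3 A \sin{\left(y \right)}}{2}
So the left-hand side equals
  - \frac{3 A \sin{\left(y \right)}}{2} - \frac{A \cos{\left(y \right)}}{2}
This must equal f(x, y) = - \frac{3 \sin{\left(y \right)}}{2} - \frac{\cos{\left(y \right)}}{2} identically.
Matching coefficients of the independent functions:
  [\sin{\left(y \right)}]:  - \frac{3 A}{2} = - \frac{3}{2}
  [\cos{\left(y \right)}]:  - \frac{A}{2} = - \frac{1}{2}
Solving: A = 1.
Check against the point condition:
  u(0, 0) = 1  ⟹  A = 1  ✓
Hence u(x, y) = \cos{\left(y \right)}.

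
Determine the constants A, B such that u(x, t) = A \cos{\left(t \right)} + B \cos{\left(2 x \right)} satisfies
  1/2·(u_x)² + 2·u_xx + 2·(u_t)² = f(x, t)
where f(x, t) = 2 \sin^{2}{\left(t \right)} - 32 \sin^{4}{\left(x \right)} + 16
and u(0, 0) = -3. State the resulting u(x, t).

Substitute the ansatz u = A \cos{\left(t \right)} + B \cos{\left(2 x \right)} into the left-hand side.
Derivatives of the ansatz:
  u_x = - 2 B \sin{\left(2 x \right)}
  u_xx = - 4 B \cos{\left(2 x \right)}
  u_t = - A \sin{\left(t \right)}
Term by term:
  1/2·(u_x)² = 2 B^{2} \sin^{2}{\left(2 x \right)}
  2·u_xx = - 8 B \cos{\left(2 x \right)}
  2·(u_t)² = 2 A^{2} \sin^{2}{\left(t \right)}
So the left-hand side equals
  2 A^{2} \sin^{2}{\left(t \right)} + 2 B^{2} \sin^{2}{\left(2 x \right)} - 8 B \cos{\left(2 x \right)}
This must equal f(x, t) identically; expanded, f = 2 \sin^{2}{\left(t \right)} + 8 \sin^{2}{\left(2 x \right)} + 16 \cos{\left(2 x \right)}.
Matching coefficients of the independent functions:
  [\sin^{2}{\left(t \right)}]:  2 A^{2} = 2
  [\sin^{2}{\left(2 x \right)}]:  2 B^{2} = 8
  [\cos{\left(2 x \right)}]:  - 8 B = 16
These equations allow (A, B) = (-1, -2) or (1, -2).
Impose the point condition(s):
  u(0, 0) = -3  ⟹  A + B = -3
Only A = -1, B = -2 satisfies everything.
Hence u(x, t) = - \cos{\left(t \right)} - 2 \cos{\left(2 x \right)}.

Answer: u(x, t) = - \cos{\left(t \right)} - 2 \cos{\left(2 x \right)}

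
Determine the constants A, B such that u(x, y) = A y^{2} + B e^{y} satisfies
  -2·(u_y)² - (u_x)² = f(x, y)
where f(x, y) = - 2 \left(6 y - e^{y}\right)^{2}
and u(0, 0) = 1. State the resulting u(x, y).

Substitute the ansatz u = A y^{2} + B e^{y} into the left-hand side.
Derivatives of the ansatz:
  u_y = 2 A y + B e^{y}
  u_x = 0
Term by term:
  -2·(u_y)² = - 8 A^{2} y^{2} - 8 A B y e^{y} - 2 B^{2} e^{2 y}
  -(u_x)² = 0
So the left-hand side equals
  - 8 A^{2} y^{2} - 8 A B y e^{y} - 2 B^{2} e^{2 y}
This must equal f(x, y) identically; expanded, f = - 72 y^{2} + 24 y e^{y} - 2 e^{2 y}.
Matching coefficients of the independent functions:
  [y^{2}]:  - 8 A^{2} = -72
  [y e^{y}]:  - 8 A B = 24
  [e^{2 y}]:  - 2 B^{2} = -2
These equations allow (A, B) = (-3, 1) or (3, -1).
Impose the point condition(s):
  u(0, 0) = 1  ⟹  B = 1
Only A = -3, B = 1 satisfies everything.
Hence u(x, y) = - 3 y^{2} + e^{y}.

Answer: u(x, y) = - 3 y^{2} + e^{y}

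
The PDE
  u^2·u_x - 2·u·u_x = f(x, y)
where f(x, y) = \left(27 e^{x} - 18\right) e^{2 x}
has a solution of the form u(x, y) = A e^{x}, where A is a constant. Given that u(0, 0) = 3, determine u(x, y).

Substitute the ansatz u = A e^{x} into the left-hand side.
Derivatives of the ansatz:
  u_x = A e^{x}
Term by term:
  u^2·u_x = A^{3} e^{3 x}
  -2·u·u_x = - 2 A^{2} e^{2 x}
So the left-hand side equals
  A^{3} e^{3 x} - 2 A^{2} e^{2 x}
This must equal f(x, y) = \left(27 e^{x} - 18\right) e^{2 x} identically.
Matching coefficients of the independent functions:
  [e^{2 x}]:  - 2 A^{2} = -18
  [e^{3 x}]:  A^{3} = 27
Solving: A = 3.
Check against the point condition:
  u(0, 0) = 3  ⟹  A = 3  ✓
Hence u(x, y) = 3 e^{x}.

Answer: u(x, y) = 3 e^{x}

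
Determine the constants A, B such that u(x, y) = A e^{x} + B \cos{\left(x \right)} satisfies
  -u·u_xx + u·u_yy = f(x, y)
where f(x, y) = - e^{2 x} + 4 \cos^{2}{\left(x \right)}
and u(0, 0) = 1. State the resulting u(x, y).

Substitute the ansatz u = A e^{x} + B \cos{\left(x \right)} into the left-hand side.
Derivatives of the ansatz:
  u_xx = A e^{x} - B \cos{\left(x \right)}
  u_yy = 0
Term by term:
  -u·u_xx = - A^{2} e^{2 x} + B^{2} \cos^{2}{\left(x \right)}
  u·u_yy = 0
So the left-hand side equals
  - A^{2} e^{2 x} + B^{2} \cos^{2}{\left(x \right)}
This must equal f(x, y) = - e^{2 x} + 4 \cos^{2}{\left(x \right)} identically.
Matching coefficients of the independent functions:
  [e^{2 x}]:  - A^{2} = -1
  [\cos^{2}{\left(x \right)}]:  B^{2} = 4
These equations allow (A, B) = (-1, -2) or (-1, 2) or (1, -2) or (1, 2).
Impose the point condition(s):
  u(0, 0) = 1  ⟹  A + B = 1
Only A = -1, B = 2 satisfies everything.
Hence u(x, y) = - e^{x} + 2 \cos{\left(x \right)}.

Answer: u(x, y) = - e^{x} + 2 \cos{\left(x \right)}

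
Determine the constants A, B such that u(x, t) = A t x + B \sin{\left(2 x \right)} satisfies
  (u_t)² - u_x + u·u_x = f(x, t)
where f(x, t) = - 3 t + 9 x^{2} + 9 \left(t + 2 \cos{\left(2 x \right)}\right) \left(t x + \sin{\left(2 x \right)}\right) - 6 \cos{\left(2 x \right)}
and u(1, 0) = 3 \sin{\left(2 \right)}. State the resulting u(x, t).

Answer: u(x, t) = 3 t x + 3 \sin{\left(2 x \right)}

Derivation:
Substitute the ansatz u = A t x + B \sin{\left(2 x \right)} into the left-hand side.
Derivatives of the ansatz:
  u_t = A x
  u_x = A t + 2 B \cos{\left(2 x \right)}
Term by term:
  (u_t)² = A^{2} x^{2}
  -u_x = - A t - 2 B \cos{\left(2 x \right)}
  u·u_x = A^{2} t^{2} x + 2 A B t x \cos{\left(2 x \right)} + A B t \sin{\left(2 x \right)} + 2 B^{2} \sin{\left(2 x \right)} \cos{\left(2 x \right)}
So the left-hand side equals
  A^{2} t^{2} x + A^{2} x^{2} + 2 A B t x \cos{\left(2 x \right)} + A B t \sin{\left(2 x \right)} - A t + 2 B^{2} \sin{\left(2 x \right)} \cos{\left(2 x \right)} - 2 B \cos{\left(2 x \right)}
This must equal f(x, t) identically; expanded, f = 9 t^{2} x + 18 t x \cos{\left(2 x \right)} + 9 t \sin{\left(2 x \right)} - 3 t + 9 x^{2} + 18 \sin{\left(2 x \right)} \cos{\left(2 x \right)} - 6 \cos{\left(2 x \right)}.
Matching coefficients of the independent functions:
  [t]:  - A = -3
  [x^{2}, t^{2} x]:  A^{2} = 9
  [t \sin{\left(2 x \right)}]:  A B = 9
  [\sin{\left(2 x \right)} \cos{\left(2 x \right)}]:  2 B^{2} = 18
  [t x \cos{\left(2 x \right)}]:  2 A B = 18
  [\cos{\left(2 x \right)}]:  - 2 B = -6
Solving: A = 3, B = 3.
Check against the point condition:
  u(1, 0) = 3 \sin{\left(2 \right)}  ⟹  B \sin{\left(2 \right)} = 3 \sin{\left(2 \right)}  ✓
Hence u(x, t) = 3 t x + 3 \sin{\left(2 x \right)}.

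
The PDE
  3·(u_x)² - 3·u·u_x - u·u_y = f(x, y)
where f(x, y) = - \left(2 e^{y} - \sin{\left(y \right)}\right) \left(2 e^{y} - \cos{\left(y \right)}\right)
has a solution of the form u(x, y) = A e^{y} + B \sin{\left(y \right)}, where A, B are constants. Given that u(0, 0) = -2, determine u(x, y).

Substitute the ansatz u = A e^{y} + B \sin{\left(y \right)} into the left-hand side.
Derivatives of the ansatz:
  u_x = 0
  u_y = A e^{y} + B \cos{\left(y \right)}
Term by term:
  3·(u_x)² = 0
  -3·u·u_x = 0
  -u·u_y = - A^{2} e^{2 y} - A B e^{y} \sin{\left(y \right)} - A B e^{y} \cos{\left(y \right)} - B^{2} \sin{\left(y \right)} \cos{\left(y \right)}
So the left-hand side equals
  - A^{2} e^{2 y} - A B e^{y} \sin{\left(y \right)} - A B e^{y} \cos{\left(y \right)} - B^{2} \sin{\left(y \right)} \cos{\left(y \right)}
This must equal f(x, y) identically; expanded, f = - 4 e^{2 y} + 2 e^{y} \sin{\left(y \right)} + 2 e^{y} \cos{\left(y \right)} - \sin{\left(y \right)} \cos{\left(y \right)}.
Matching coefficients of the independent functions:
  [e^{y} \sin{\left(y \right)}, e^{y} \cos{\left(y \right)}]:  - A B = 2
  [\sin{\left(y \right)} \cos{\left(y \right)}]:  - B^{2} = -1
  [e^{2 y}]:  - A^{2} = -4
These equations allow (A, B) = (-2, 1) or (2, -1).
Impose the point condition(s):
  u(0, 0) = -2  ⟹  A = -2
Only A = -2, B = 1 satisfies everything.
Hence u(x, y) = - 2 e^{y} + \sin{\left(y \right)}.

Answer: u(x, y) = - 2 e^{y} + \sin{\left(y \right)}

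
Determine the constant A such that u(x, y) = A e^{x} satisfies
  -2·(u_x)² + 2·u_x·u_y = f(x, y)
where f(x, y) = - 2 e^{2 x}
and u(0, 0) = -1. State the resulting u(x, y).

Answer: u(x, y) = - e^{x}

Derivation:
Substitute the ansatz u = A e^{x} into the left-hand side.
Derivatives of the ansatz:
  u_x = A e^{x}
  u_y = 0
Term by term:
  -2·(u_x)² = - 2 A^{2} e^{2 x}
  2·u_x·u_y = 0
So the left-hand side equals
  - 2 A^{2} e^{2 x}
This must equal f(x, y) = - 2 e^{2 x} identically.
Matching coefficients of the independent functions:
  [e^{2 x}]:  - 2 A^{2} = -2
These equations allow (A) = (-1) or (1).
Impose the point condition(s):
  u(0, 0) = -1  ⟹  A = -1
Only A = -1 satisfies everything.
Hence u(x, y) = - e^{x}.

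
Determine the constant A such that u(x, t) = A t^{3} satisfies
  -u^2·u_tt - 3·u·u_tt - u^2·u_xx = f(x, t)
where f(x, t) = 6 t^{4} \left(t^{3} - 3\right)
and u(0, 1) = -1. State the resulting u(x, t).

Substitute the ansatz u = A t^{3} into the left-hand side.
Derivatives of the ansatz:
  u_tt = 6 A t
  u_xx = 0
Term by term:
  -u^2·u_tt = - 6 A^{3} t^{7}
  -3·u·u_tt = - 18 A^{2} t^{4}
  -u^2·u_xx = 0
So the left-hand side equals
  - 6 A^{3} t^{7} - 18 A^{2} t^{4}
This must equal f(x, t) identically; expanded, f = 6 t^{7} - 18 t^{4}.
Matching coefficients of the independent functions:
  [t^{4}]:  - 18 A^{2} = -18
  [t^{7}]:  - 6 A^{3} = 6
Solving: A = -1.
Check against the point condition:
  u(0, 1) = -1  ⟹  A = -1  ✓
Hence u(x, t) = - t^{3}.

Answer: u(x, t) = - t^{3}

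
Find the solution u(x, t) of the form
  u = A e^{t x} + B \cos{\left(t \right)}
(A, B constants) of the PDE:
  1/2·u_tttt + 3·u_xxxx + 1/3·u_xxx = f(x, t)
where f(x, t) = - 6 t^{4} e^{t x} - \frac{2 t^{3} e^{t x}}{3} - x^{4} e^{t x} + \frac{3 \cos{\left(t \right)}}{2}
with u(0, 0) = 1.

Substitute the ansatz u = A e^{t x} + B \cos{\left(t \right)} into the left-hand side.
Derivatives of the ansatz:
  u_tttt = A x^{4} e^{t x} + B \cos{\left(t \right)}
  u_xxxx = A t^{4} e^{t x}
  u_xxx = A t^{3} e^{t x}
Term by term:
  1/2·u_tttt = \frac{A x^{4} e^{t x}}{2} + \frac{B \cos{\left(t \right)}}{2}
  3·u_xxxx = 3 A t^{4} e^{t x}
  1/3·u_xxx = \frac{A t^{3} e^{t x}}{3}
So the left-hand side equals
  3 A t^{4} e^{t x} + \frac{A t^{3} e^{t x}}{3} + \frac{A x^{4} e^{t x}}{2} + \frac{B \cos{\left(t \right)}}{2}
This must equal f(x, t) = - 6 t^{4} e^{t x} - \frac{2 t^{3} e^{t x}}{3} - x^{4} e^{t x} + \frac{3 \cos{\left(t \right)}}{2} identically.
Matching coefficients of the independent functions:
  [t^{3} e^{t x}]:  \frac{A}{3} = - \frac{2}{3}
  [t^{4} e^{t x}]:  3 A = -6
  [x^{4} e^{t x}]:  \frac{A}{2} = -1
  [\cos{\left(t \right)}]:  \frac{B}{2} = \frac{3}{2}
Solving: A = -2, B = 3.
Check against the point condition:
  u(0, 0) = 1  ⟹  A + B = 1  ✓
Hence u(x, t) = - 2 e^{t x} + 3 \cos{\left(t \right)}.

Answer: u(x, t) = - 2 e^{t x} + 3 \cos{\left(t \right)}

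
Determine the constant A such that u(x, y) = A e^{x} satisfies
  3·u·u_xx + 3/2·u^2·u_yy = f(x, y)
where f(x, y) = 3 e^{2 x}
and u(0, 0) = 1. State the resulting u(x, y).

Substitute the ansatz u = A e^{x} into the left-hand side.
Derivatives of the ansatz:
  u_xx = A e^{x}
  u_yy = 0
Term by term:
  3·u·u_xx = 3 A^{2} e^{2 x}
  3/2·u^2·u_yy = 0
So the left-hand side equals
  3 A^{2} e^{2 x}
This must equal f(x, y) = 3 e^{2 x} identically.
Matching coefficients of the independent functions:
  [e^{2 x}]:  3 A^{2} = 3
These equations allow (A) = (-1) or (1).
Impose the point condition(s):
  u(0, 0) = 1  ⟹  A = 1
Only A = 1 satisfies everything.
Hence u(x, y) = e^{x}.

Answer: u(x, y) = e^{x}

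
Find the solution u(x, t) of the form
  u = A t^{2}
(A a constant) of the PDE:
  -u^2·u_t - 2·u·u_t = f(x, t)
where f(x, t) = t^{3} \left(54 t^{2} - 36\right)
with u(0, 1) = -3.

Substitute the ansatz u = A t^{2} into the left-hand side.
Derivatives of the ansatz:
  u_t = 2 A t
Term by term:
  -u^2·u_t = - 2 A^{3} t^{5}
  -2·u·u_t = - 4 A^{2} t^{3}
So the left-hand side equals
  - 2 A^{3} t^{5} - 4 A^{2} t^{3}
This must equal f(x, t) identically; expanded, f = 54 t^{5} - 36 t^{3}.
Matching coefficients of the independent functions:
  [t^{3}]:  - 4 A^{2} = -36
  [t^{5}]:  - 2 A^{3} = 54
Solving: A = -3.
Check against the point condition:
  u(0, 1) = -3  ⟹  A = -3  ✓
Hence u(x, t) = - 3 t^{2}.

Answer: u(x, t) = - 3 t^{2}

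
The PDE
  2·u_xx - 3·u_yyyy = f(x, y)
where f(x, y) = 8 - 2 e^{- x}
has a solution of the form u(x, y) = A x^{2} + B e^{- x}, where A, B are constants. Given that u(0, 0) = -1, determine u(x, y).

Substitute the ansatz u = A x^{2} + B e^{- x} into the left-hand side.
Derivatives of the ansatz:
  u_xx = 2 A + B e^{- x}
  u_yyyy = 0
Term by term:
  2·u_xx = 4 A + 2 B e^{- x}
  -3·u_yyyy = 0
So the left-hand side equals
  4 A + 2 B e^{- x}
This must equal f(x, y) = 8 - 2 e^{- x} identically.
Matching coefficients of the independent functions:
  [constant term]:  4 A = 8
  [e^{- x}]:  2 B = -2
Solving: A = 2, B = -1.
Check against the point condition:
  u(0, 0) = -1  ⟹  B = -1  ✓
Hence u(x, y) = 2 x^{2} - e^{- x}.

Answer: u(x, y) = 2 x^{2} - e^{- x}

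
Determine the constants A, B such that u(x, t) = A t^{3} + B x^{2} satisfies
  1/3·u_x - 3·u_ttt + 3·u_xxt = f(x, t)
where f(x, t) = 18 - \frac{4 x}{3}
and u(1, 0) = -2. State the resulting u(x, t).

Substitute the ansatz u = A t^{3} + B x^{2} into the left-hand side.
Derivatives of the ansatz:
  u_x = 2 B x
  u_ttt = 6 A
  u_xxt = 0
Term by term:
  1/3·u_x = \frac{2 B x}{3}
  -3·u_ttt = - 18 A
  3·u_xxt = 0
So the left-hand side equals
  - 18 A + \frac{2 B x}{3}
This must equal f(x, t) = 18 - \frac{4 x}{3} identically.
Matching coefficients of the independent functions:
  [constant term]:  - 18 A = 18
  [x]:  \frac{2 B}{3} = - \frac{4}{3}
Solving: A = -1, B = -2.
Check against the point condition:
  u(1, 0) = -2  ⟹  B = -2  ✓
Hence u(x, t) = - t^{3} - 2 x^{2}.

Answer: u(x, t) = - t^{3} - 2 x^{2}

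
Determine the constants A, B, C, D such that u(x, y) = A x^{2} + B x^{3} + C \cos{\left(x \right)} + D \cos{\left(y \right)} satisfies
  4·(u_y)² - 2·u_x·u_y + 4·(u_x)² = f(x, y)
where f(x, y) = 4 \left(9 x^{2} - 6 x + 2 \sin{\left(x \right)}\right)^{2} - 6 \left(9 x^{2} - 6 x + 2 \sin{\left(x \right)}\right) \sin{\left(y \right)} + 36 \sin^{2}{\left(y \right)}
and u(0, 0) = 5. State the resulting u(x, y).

Answer: u(x, y) = - 3 x^{3} + 3 x^{2} + 2 \cos{\left(x \right)} + 3 \cos{\left(y \right)}

Derivation:
Substitute the ansatz u = A x^{2} + B x^{3} + C \cos{\left(x \right)} + D \cos{\left(y \right)} into the left-hand side.
Derivatives of the ansatz:
  u_y = - D \sin{\left(y \right)}
  u_x = 2 A x + 3 B x^{2} - C \sin{\left(x \right)}
Term by term:
  4·(u_y)² = 4 D^{2} \sin^{2}{\left(y \right)}
  -2·u_x·u_y = 4 A D x \sin{\left(y \right)} + 6 B D x^{2} \sin{\left(y \right)} - 2 C D \sin{\left(x \right)} \sin{\left(y \right)}
  4·(u_x)² = 16 A^{2} x^{2} + 48 A B x^{3} - 16 A C x \sin{\left(x \right)} + 36 B^{2} x^{4} - 24 B C x^{2} \sin{\left(x \right)} + 4 C^{2} \sin^{2}{\left(x \right)}
So the left-hand side equals
  16 A^{2} x^{2} + 48 A B x^{3} - 16 A C x \sin{\left(x \right)} + 4 A D x \sin{\left(y \right)} + 36 B^{2} x^{4} - 24 B C x^{2} \sin{\left(x \right)} + 6 B D x^{2} \sin{\left(y \right)} + 4 C^{2} \sin^{2}{\left(x \right)} - 2 C D \sin{\left(x \right)} \sin{\left(y \right)} + 4 D^{2} \sin^{2}{\left(y \right)}
This must equal f(x, y) identically; expanded, f = 324 x^{4} - 432 x^{3} + 144 x^{2} \sin{\left(x \right)} - 54 x^{2} \sin{\left(y \right)} + 144 x^{2} - 96 x \sin{\left(x \right)} + 36 x \sin{\left(y \right)} + 16 \sin^{2}{\left(x \right)} - 12 \sin{\left(x \right)} \sin{\left(y \right)} + 36 \sin^{2}{\left(y \right)}.
Matching coefficients of the independent functions:
  [x^{2}]:  16 A^{2} = 144
  [x^{3}]:  48 A B = -432
  [x^{4}]:  36 B^{2} = 324
  [x \sin{\left(x \right)}]:  - 16 A C = -96
  [x \sin{\left(y \right)}]:  4 A D = 36
  [x^{2} \sin{\left(x \right)}]:  - 24 B C = 144
  [x^{2} \sin{\left(y \right)}]:  6 B D = -54
  [\sin{\left(x \right)} \sin{\left(y \right)}]:  - 2 C D = -12
  [\sin^{2}{\left(x \right)}]:  4 C^{2} = 16
  [\sin^{2}{\left(y \right)}]:  4 D^{2} = 36
These equations allow (A, B, C, D) = (-3, 3, -2, -3) or (3, -3, 2, 3).
Impose the point condition(s):
  u(0, 0) = 5  ⟹  C + D = 5
Only A = 3, B = -3, C = 2, D = 3 satisfies everything.
Hence u(x, y) = - 3 x^{3} + 3 x^{2} + 2 \cos{\left(x \right)} + 3 \cos{\left(y \right)}.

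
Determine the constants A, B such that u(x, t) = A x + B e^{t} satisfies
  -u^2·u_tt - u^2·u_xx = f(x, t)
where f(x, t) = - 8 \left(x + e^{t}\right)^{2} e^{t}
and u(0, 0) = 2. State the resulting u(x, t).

Substitute the ansatz u = A x + B e^{t} into the left-hand side.
Derivatives of the ansatz:
  u_tt = B e^{t}
  u_xx = 0
Term by term:
  -u^2·u_tt = - A^{2} B x^{2} e^{t} - 2 A B^{2} x e^{2 t} - B^{3} e^{3 t}
  -u^2·u_xx = 0
So the left-hand side equals
  - A^{2} B x^{2} e^{t} - 2 A B^{2} x e^{2 t} - B^{3} e^{3 t}
This must equal f(x, t) identically; expanded, f = - 8 x^{2} e^{t} - 16 x e^{2 t} - 8 e^{3 t}.
Matching coefficients of the independent functions:
  [x e^{2 t}]:  - 2 A B^{2} = -16
  [x^{2} e^{t}]:  - A^{2} B = -8
  [e^{3 t}]:  - B^{3} = -8
Solving: A = 2, B = 2.
Check against the point condition:
  u(0, 0) = 2  ⟹  B = 2  ✓
Hence u(x, t) = 2 x + 2 e^{t}.

Answer: u(x, t) = 2 x + 2 e^{t}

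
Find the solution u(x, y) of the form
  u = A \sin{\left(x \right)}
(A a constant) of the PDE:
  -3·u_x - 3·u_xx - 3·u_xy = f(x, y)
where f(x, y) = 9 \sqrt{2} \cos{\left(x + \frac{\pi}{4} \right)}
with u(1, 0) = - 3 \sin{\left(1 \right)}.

Substitute the ansatz u = A \sin{\left(x \right)} into the left-hand side.
Derivatives of the ansatz:
  u_x = A \cos{\left(x \right)}
  u_xx = - A \sin{\left(x \right)}
  u_xy = 0
Term by term:
  -3·u_x = - 3 A \cos{\left(x \right)}
  -3·u_xx = 3 A \sin{\left(x \right)}
  -3·u_xy = 0
So the left-hand side equals
  3 A \sin{\left(x \right)} - 3 A \cos{\left(x \right)}
This must equal f(x, y) identically; expanded, f = - 9 \sin{\left(x \right)} + 9 \cos{\left(x \right)}.
Matching coefficients of the independent functions:
  [\sin{\left(x \right)}]:  3 A = -9
  [\cos{\left(x \right)}]:  - 3 A = 9
Solving: A = -3.
Check against the point condition:
  u(1, 0) = - 3 \sin{\left(1 \right)}  ⟹  A \sin{\left(1 \right)} = - 3 \sin{\left(1 \right)}  ✓
Hence u(x, y) = - 3 \sin{\left(x \right)}.

Answer: u(x, y) = - 3 \sin{\left(x \right)}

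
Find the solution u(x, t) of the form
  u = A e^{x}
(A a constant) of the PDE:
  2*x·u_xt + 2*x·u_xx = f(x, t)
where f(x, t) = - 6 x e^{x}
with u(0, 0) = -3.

Substitute the ansatz u = A e^{x} into the left-hand side.
Derivatives of the ansatz:
  u_xt = 0
  u_xx = A e^{x}
Term by term:
  2*x·u_xt = 0
  2*x·u_xx = 2 A x e^{x}
So the left-hand side equals
  2 A x e^{x}
This must equal f(x, t) = - 6 x e^{x} identically.
Matching coefficients of the independent functions:
  [x e^{x}]:  2 A = -6
Solving: A = -3.
Check against the point condition:
  u(0, 0) = -3  ⟹  A = -3  ✓
Hence u(x, t) = - 3 e^{x}.

Answer: u(x, t) = - 3 e^{x}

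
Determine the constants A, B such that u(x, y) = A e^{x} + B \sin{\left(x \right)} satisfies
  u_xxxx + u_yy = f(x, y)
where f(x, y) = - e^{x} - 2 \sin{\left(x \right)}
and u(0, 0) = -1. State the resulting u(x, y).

Substitute the ansatz u = A e^{x} + B \sin{\left(x \right)} into the left-hand side.
Derivatives of the ansatz:
  u_xxxx = A e^{x} + B \sin{\left(x \right)}
  u_yy = 0
Term by term:
  u_xxxx = A e^{x} + B \sin{\left(x \right)}
  u_yy = 0
So the left-hand side equals
  A e^{x} + B \sin{\left(x \right)}
This must equal f(x, y) = - e^{x} - 2 \sin{\left(x \right)} identically.
Matching coefficients of the independent functions:
  [e^{x}]:  A = -1
  [\sin{\left(x \right)}]:  B = -2
Solving: A = -1, B = -2.
Check against the point condition:
  u(0, 0) = -1  ⟹  A = -1  ✓
Hence u(x, y) = - e^{x} - 2 \sin{\left(x \right)}.

Answer: u(x, y) = - e^{x} - 2 \sin{\left(x \right)}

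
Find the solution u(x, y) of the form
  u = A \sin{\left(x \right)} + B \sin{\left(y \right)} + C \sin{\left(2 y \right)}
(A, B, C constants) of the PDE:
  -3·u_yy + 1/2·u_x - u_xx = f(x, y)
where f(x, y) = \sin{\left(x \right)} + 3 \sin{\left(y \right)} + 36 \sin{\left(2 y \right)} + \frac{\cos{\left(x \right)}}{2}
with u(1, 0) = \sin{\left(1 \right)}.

Substitute the ansatz u = A \sin{\left(x \right)} + B \sin{\left(y \right)} + C \sin{\left(2 y \right)} into the left-hand side.
Derivatives of the ansatz:
  u_yy = - B \sin{\left(y \right)} - 4 C \sin{\left(2 y \right)}
  u_x = A \cos{\left(x \right)}
  u_xx = - A \sin{\left(x \right)}
Term by term:
  -3·u_yy = 3 B \sin{\left(y \right)} + 12 C \sin{\left(2 y \right)}
  1/2·u_x = \frac{A \cos{\left(x \right)}}{2}
  -u_xx = A \sin{\left(x \right)}
So the left-hand side equals
  A \sin{\left(x \right)} + \frac{A \cos{\left(x \right)}}{2} + 3 B \sin{\left(y \right)} + 12 C \sin{\left(2 y \right)}
This must equal f(x, y) = \sin{\left(x \right)} + 3 \sin{\left(y \right)} + 36 \sin{\left(2 y \right)} + \frac{\cos{\left(x \right)}}{2} identically.
Matching coefficients of the independent functions:
  [\sin{\left(x \right)}]:  A = 1
  [\sin{\left(y \right)}]:  3 B = 3
  [\sin{\left(2 y \right)}]:  12 C = 36
  [\cos{\left(x \right)}]:  \frac{A}{2} = \frac{1}{2}
Solving: A = 1, B = 1, C = 3.
Check against the point condition:
  u(1, 0) = \sin{\left(1 \right)}  ⟹  A \sin{\left(1 \right)} = \sin{\left(1 \right)}  ✓
Hence u(x, y) = \sin{\left(x \right)} + \sin{\left(y \right)} + 3 \sin{\left(2 y \right)}.

Answer: u(x, y) = \sin{\left(x \right)} + \sin{\left(y \right)} + 3 \sin{\left(2 y \right)}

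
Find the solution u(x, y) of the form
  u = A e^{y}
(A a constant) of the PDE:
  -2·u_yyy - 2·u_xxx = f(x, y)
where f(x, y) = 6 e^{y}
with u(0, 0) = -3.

Substitute the ansatz u = A e^{y} into the left-hand side.
Derivatives of the ansatz:
  u_yyy = A e^{y}
  u_xxx = 0
Term by term:
  -2·u_yyy = - 2 A e^{y}
  -2·u_xxx = 0
So the left-hand side equals
  - 2 A e^{y}
This must equal f(x, y) = 6 e^{y} identically.
Matching coefficients of the independent functions:
  [e^{y}]:  - 2 A = 6
Solving: A = -3.
Check against the point condition:
  u(0, 0) = -3  ⟹  A = -3  ✓
Hence u(x, y) = - 3 e^{y}.

Answer: u(x, y) = - 3 e^{y}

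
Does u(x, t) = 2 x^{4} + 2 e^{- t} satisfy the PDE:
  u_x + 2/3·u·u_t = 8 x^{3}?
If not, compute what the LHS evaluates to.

Answer: No, the LHS evaluates to - \frac{8 x^{4} e^{- t}}{3} + 8 x^{3} - \frac{8 e^{- 2 t}}{3}

Derivation:
Evaluate each term of the left-hand side for u = 2 x^{4} + 2 e^{- t}.
Derivatives:
  u_x = 8 x^{3}
  u_t = - 2 e^{- t}
Terms:
  u_x = 8 x^{3}
  2/3·u·u_t = \frac{8 \left(- x^{4} e^{t} - 1\right) e^{- 2 t}}{3}
Sum: LHS = - \frac{8 x^{4} e^{- t}}{3} + 8 x^{3} - \frac{8 e^{- 2 t}}{3}
Given right-hand side: 8 x^{3}. Difference LHS − RHS = \frac{8 \left(- x^{4} e^{t} - 1\right) e^{- 2 t}}{3} ≠ 0, so u is not a solution.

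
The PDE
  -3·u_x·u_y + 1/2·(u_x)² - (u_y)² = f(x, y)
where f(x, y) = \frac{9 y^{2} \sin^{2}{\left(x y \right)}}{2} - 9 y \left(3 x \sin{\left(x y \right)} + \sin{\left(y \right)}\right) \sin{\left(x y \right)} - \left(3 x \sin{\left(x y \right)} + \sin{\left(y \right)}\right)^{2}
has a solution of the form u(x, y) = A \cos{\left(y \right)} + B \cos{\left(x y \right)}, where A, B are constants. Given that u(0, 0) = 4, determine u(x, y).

Substitute the ansatz u = A \cos{\left(y \right)} + B \cos{\left(x y \right)} into the left-hand side.
Derivatives of the ansatz:
  u_x = - B y \sin{\left(x y \right)}
  u_y = - A \sin{\left(y \right)} - B x \sin{\left(x y \right)}
Term by term:
  -3·u_x·u_y = - 3 A B y \sin{\left(y \right)} \sin{\left(x y \right)} - 3 B^{2} x y \sin^{2}{\left(x y \right)}
  1/2·(u_x)² = \frac{B^{2} y^{2} \sin^{2}{\left(x y \right)}}{2}
  -(u_y)² = - A^{2} \sin^{2}{\left(y \right)} - 2 A B x \sin{\left(y \right)} \sin{\left(x y \right)} - B^{2} x^{2} \sin^{2}{\left(x y \right)}
So the left-hand side equals
  - A^{2} \sin^{2}{\left(y \right)} - 2 A B x \sin{\left(y \right)} \sin{\left(x y \right)} - 3 A B y \sin{\left(y \right)} \sin{\left(x y \right)} - B^{2} x^{2} \sin^{2}{\left(x y \right)} - 3 B^{2} x y \sin^{2}{\left(x y \right)} + \frac{B^{2} y^{2} \sin^{2}{\left(x y \right)}}{2}
This must equal f(x, y) identically; expanded, f = - 9 x^{2} \sin^{2}{\left(x y \right)} - 27 x y \sin^{2}{\left(x y \right)} - 6 x \sin{\left(y \right)} \sin{\left(x y \right)} + \frac{9 y^{2} \sin^{2}{\left(x y \right)}}{2} - 9 y \sin{\left(y \right)} \sin{\left(x y \right)} - \sin^{2}{\left(y \right)}.
Matching coefficients of the independent functions:
  [x^{2} \sin^{2}{\left(x y \right)}]:  - B^{2} = -9
  [y^{2} \sin^{2}{\left(x y \right)}]:  \frac{B^{2}}{2} = \frac{9}{2}
  [x y \sin^{2}{\left(x y \right)}]:  - 3 B^{2} = -27
  [x \sin{\left(y \right)} \sin{\left(x y \right)}]:  - 2 A B = -6
  [y \sin{\left(y \right)} \sin{\left(x y \right)}]:  - 3 A B = -9
  [\sin^{2}{\left(y \right)}]:  - A^{2} = -1
These equations allow (A, B) = (-1, -3) or (1, 3).
Impose the point condition(s):
  u(0, 0) = 4  ⟹  A + B = 4
Only A = 1, B = 3 satisfies everything.
Hence u(x, y) = \cos{\left(y \right)} + 3 \cos{\left(x y \right)}.

Answer: u(x, y) = \cos{\left(y \right)} + 3 \cos{\left(x y \right)}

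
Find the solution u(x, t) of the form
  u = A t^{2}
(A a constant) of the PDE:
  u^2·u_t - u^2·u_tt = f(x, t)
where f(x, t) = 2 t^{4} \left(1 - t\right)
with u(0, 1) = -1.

Answer: u(x, t) = - t^{2}

Derivation:
Substitute the ansatz u = A t^{2} into the left-hand side.
Derivatives of the ansatz:
  u_t = 2 A t
  u_tt = 2 A
Term by term:
  u^2·u_t = 2 A^{3} t^{5}
  -u^2·u_tt = - 2 A^{3} t^{4}
So the left-hand side equals
  2 A^{3} t^{5} - 2 A^{3} t^{4}
This must equal f(x, t) identically; expanded, f = - 2 t^{5} + 2 t^{4}.
Matching coefficients of the independent functions:
  [t^{4}]:  - 2 A^{3} = 2
  [t^{5}]:  2 A^{3} = -2
Solving: A = -1.
Check against the point condition:
  u(0, 1) = -1  ⟹  A = -1  ✓
Hence u(x, t) = - t^{2}.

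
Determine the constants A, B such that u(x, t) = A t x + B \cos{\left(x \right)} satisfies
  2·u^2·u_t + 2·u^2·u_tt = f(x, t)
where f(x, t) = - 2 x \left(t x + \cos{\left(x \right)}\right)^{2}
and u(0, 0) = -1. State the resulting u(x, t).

Answer: u(x, t) = - t x - \cos{\left(x \right)}

Derivation:
Substitute the ansatz u = A t x + B \cos{\left(x \right)} into the left-hand side.
Derivatives of the ansatz:
  u_t = A x
  u_tt = 0
Term by term:
  2·u^2·u_t = 2 A^{3} t^{2} x^{3} + 4 A^{2} B t x^{2} \cos{\left(x \right)} + 2 A B^{2} x \cos^{2}{\left(x \right)}
  2·u^2·u_tt = 0
So the left-hand side equals
  2 A^{3} t^{2} x^{3} + 4 A^{2} B t x^{2} \cos{\left(x \right)} + 2 A B^{2} x \cos^{2}{\left(x \right)}
This must equal f(x, t) identically; expanded, f = - 2 t^{2} x^{3} - 4 t x^{2} \cos{\left(x \right)} - 2 x \cos^{2}{\left(x \right)}.
Matching coefficients of the independent functions:
  [t^{2} x^{3}]:  2 A^{3} = -2
  [x \cos^{2}{\left(x \right)}]:  2 A B^{2} = -2
  [t x^{2} \cos{\left(x \right)}]:  4 A^{2} B = -4
Solving: A = -1, B = -1.
Check against the point condition:
  u(0, 0) = -1  ⟹  B = -1  ✓
Hence u(x, t) = - t x - \cos{\left(x \right)}.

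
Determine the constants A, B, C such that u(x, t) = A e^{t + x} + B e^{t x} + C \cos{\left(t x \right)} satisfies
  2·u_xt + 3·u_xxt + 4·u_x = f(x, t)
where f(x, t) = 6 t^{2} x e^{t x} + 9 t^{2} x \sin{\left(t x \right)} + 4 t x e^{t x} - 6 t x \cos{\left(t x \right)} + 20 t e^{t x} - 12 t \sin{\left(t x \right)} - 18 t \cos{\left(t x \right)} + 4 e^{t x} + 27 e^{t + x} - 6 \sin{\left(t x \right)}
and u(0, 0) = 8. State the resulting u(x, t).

Substitute the ansatz u = A e^{t + x} + B e^{t x} + C \cos{\left(t x \right)} into the left-hand side.
Derivatives of the ansatz:
  u_xt = A e^{t} e^{x} + B t x e^{t x} + B e^{t x} - C t x \cos{\left(t x \right)} - C \sin{\left(t x \right)}
  u_xxt = A e^{t} e^{x} + B t^{2} x e^{t x} + 2 B t e^{t x} + C t^{2} x \sin{\left(t x \right)} - 2 C t \cos{\left(t x \right)}
  u_x = A e^{t} e^{x} + B t e^{t x} - C t \sin{\left(t x \right)}
Term by term:
  2·u_xt = 2 A e^{t} e^{x} + 2 B t x e^{t x} + 2 B e^{t x} - 2 C t x \cos{\left(t x \right)} - 2 C \sin{\left(t x \right)}
  3·u_xxt = 3 A e^{t} e^{x} + 3 B t^{2} x e^{t x} + 6 B t e^{t x} + 3 C t^{2} x \sin{\left(t x \right)} - 6 C t \cos{\left(t x \right)}
  4·u_x = 4 A e^{t} e^{x} + 4 B t e^{t x} - 4 C t \sin{\left(t x \right)}
So the left-hand side equals
  9 A e^{t} e^{x} + 3 B t^{2} x e^{t x} + 2 B t x e^{t x} + 10 B t e^{t x} + 2 B e^{t x} + 3 C t^{2} x \sin{\left(t x \right)} - 2 C t x \cos{\left(t x \right)} - 4 C t \sin{\left(t x \right)} - 6 C t \cos{\left(t x \right)} - 2 C \sin{\left(t x \right)}
This must equal f(x, t) identically; expanded, f = 6 t^{2} x e^{t x} + 9 t^{2} x \sin{\left(t x \right)} + 4 t x e^{t x} - 6 t x \cos{\left(t x \right)} + 20 t e^{t x} - 12 t \sin{\left(t x \right)} - 18 t \cos{\left(t x \right)} + 27 e^{t} e^{x} + 4 e^{t x} - 6 \sin{\left(t x \right)}.
Matching coefficients of the independent functions:
  [t e^{t x}]:  10 B = 20
  [t \sin{\left(t x \right)}]:  - 4 C = -12
  [t \cos{\left(t x \right)}]:  - 6 C = -18
  [e^{t} e^{x}]:  9 A = 27
  [t x e^{t x}, e^{t x}]:  2 B = 4
  [t x \cos{\left(t x \right)}, \sin{\left(t x \right)}]:  - 2 C = -6
  [t^{2} x e^{t x}]:  3 B = 6
  [t^{2} x \sin{\left(t x \right)}]:  3 C = 9
Solving: A = 3, B = 2, C = 3.
Check against the point condition:
  u(0, 0) = 8  ⟹  A + B + C = 8  ✓
Hence u(x, t) = 2 e^{t x} + 3 e^{t + x} + 3 \cos{\left(t x \right)}.

Answer: u(x, t) = 2 e^{t x} + 3 e^{t + x} + 3 \cos{\left(t x \right)}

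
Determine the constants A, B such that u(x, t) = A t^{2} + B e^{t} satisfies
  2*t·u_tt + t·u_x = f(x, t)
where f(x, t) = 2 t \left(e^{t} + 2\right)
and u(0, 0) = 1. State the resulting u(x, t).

Substitute the ansatz u = A t^{2} + B e^{t} into the left-hand side.
Derivatives of the ansatz:
  u_tt = 2 A + B e^{t}
  u_x = 0
Term by term:
  2*t·u_tt = 4 A t + 2 B t e^{t}
  t·u_x = 0
So the left-hand side equals
  4 A t + 2 B t e^{t}
This must equal f(x, t) = 2 t \left(e^{t} + 2\right) identically.
Matching coefficients of the independent functions:
  [t]:  4 A = 4
  [t e^{t}]:  2 B = 2
Solving: A = 1, B = 1.
Check against the point condition:
  u(0, 0) = 1  ⟹  B = 1  ✓
Hence u(x, t) = t^{2} + e^{t}.

Answer: u(x, t) = t^{2} + e^{t}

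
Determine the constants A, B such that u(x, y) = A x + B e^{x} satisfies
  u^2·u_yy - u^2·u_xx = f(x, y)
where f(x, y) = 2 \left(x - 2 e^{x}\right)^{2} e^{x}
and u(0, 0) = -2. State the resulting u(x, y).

Substitute the ansatz u = A x + B e^{x} into the left-hand side.
Derivatives of the ansatz:
  u_yy = 0
  u_xx = B e^{x}
Term by term:
  u^2·u_yy = 0
  -u^2·u_xx = - A^{2} B x^{2} e^{x} - 2 A B^{2} x e^{2 x} - B^{3} e^{3 x}
So the left-hand side equals
  - A^{2} B x^{2} e^{x} - 2 A B^{2} x e^{2 x} - B^{3} e^{3 x}
This must equal f(x, y) identically; expanded, f = 2 x^{2} e^{x} - 8 x e^{2 x} + 8 e^{3 x}.
Matching coefficients of the independent functions:
  [x e^{2 x}]:  - 2 A B^{2} = -8
  [x^{2} e^{x}]:  - A^{2} B = 2
  [e^{3 x}]:  - B^{3} = 8
Solving: A = 1, B = -2.
Check against the point condition:
  u(0, 0) = -2  ⟹  B = -2  ✓
Hence u(x, y) = x - 2 e^{x}.

Answer: u(x, y) = x - 2 e^{x}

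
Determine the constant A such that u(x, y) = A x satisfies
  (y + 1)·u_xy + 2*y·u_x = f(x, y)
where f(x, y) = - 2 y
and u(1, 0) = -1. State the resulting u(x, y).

Substitute the ansatz u = A x into the left-hand side.
Derivatives of the ansatz:
  u_xy = 0
  u_x = A
Term by term:
  (y + 1)·u_xy = 0
  2*y·u_x = 2 A y
So the left-hand side equals
  2 A y
This must equal f(x, y) = - 2 y identically.
Matching coefficients of the independent functions:
  [y]:  2 A = -2
Solving: A = -1.
Check against the point condition:
  u(1, 0) = -1  ⟹  A = -1  ✓
Hence u(x, y) = - x.

Answer: u(x, y) = - x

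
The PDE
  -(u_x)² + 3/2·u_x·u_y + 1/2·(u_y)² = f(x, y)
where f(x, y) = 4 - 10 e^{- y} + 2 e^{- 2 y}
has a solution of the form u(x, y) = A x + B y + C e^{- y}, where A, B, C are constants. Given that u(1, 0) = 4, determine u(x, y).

Substitute the ansatz u = A x + B y + C e^{- y} into the left-hand side.
Derivatives of the ansatz:
  u_x = A
  u_y = B - C e^{- y}
Term by term:
  -(u_x)² = - A^{2}
  3/2·u_x·u_y = \frac{3 A B}{2} - \frac{3 A C e^{- y}}{2}
  1/2·(u_y)² = \frac{B^{2}}{2} - B C e^{- y} + \frac{C^{2} e^{- 2 y}}{2}
So the left-hand side equals
  - A^{2} + \frac{3 A B}{2} - \frac{3 A C e^{- y}}{2} + \frac{B^{2}}{2} - B C e^{- y} + \frac{C^{2} e^{- 2 y}}{2}
This must equal f(x, y) = 4 - 10 e^{- y} + 2 e^{- 2 y} identically.
Matching coefficients of the independent functions:
  [constant term]:  - A^{2} + \frac{3 A B}{2} + \frac{B^{2}}{2} = 4
  [e^{- 2 y}]:  \frac{C^{2}}{2} = 2
  [e^{- y}]:  - \frac{3 A C}{2} - B C = -10
These equations allow (A, B, C) = (-2, -2, -2) or (-2, 8, 2) or (2, -8, -2) or (2, 2, 2).
Impose the point condition(s):
  u(1, 0) = 4  ⟹  A + C = 4
Only A = 2, B = 2, C = 2 satisfies everything.
Hence u(x, y) = 2 x + 2 y + 2 e^{- y}.

Answer: u(x, y) = 2 x + 2 y + 2 e^{- y}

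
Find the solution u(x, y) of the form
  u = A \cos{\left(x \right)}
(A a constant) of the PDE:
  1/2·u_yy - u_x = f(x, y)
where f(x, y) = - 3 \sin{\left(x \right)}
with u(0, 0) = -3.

Answer: u(x, y) = - 3 \cos{\left(x \right)}

Derivation:
Substitute the ansatz u = A \cos{\left(x \right)} into the left-hand side.
Derivatives of the ansatz:
  u_yy = 0
  u_x = - A \sin{\left(x \right)}
Term by term:
  1/2·u_yy = 0
  -u_x = A \sin{\left(x \right)}
So the left-hand side equals
  A \sin{\left(x \right)}
This must equal f(x, y) = - 3 \sin{\left(x \right)} identically.
Matching coefficients of the independent functions:
  [\sin{\left(x \right)}]:  A = -3
Solving: A = -3.
Check against the point condition:
  u(0, 0) = -3  ⟹  A = -3  ✓
Hence u(x, y) = - 3 \cos{\left(x \right)}.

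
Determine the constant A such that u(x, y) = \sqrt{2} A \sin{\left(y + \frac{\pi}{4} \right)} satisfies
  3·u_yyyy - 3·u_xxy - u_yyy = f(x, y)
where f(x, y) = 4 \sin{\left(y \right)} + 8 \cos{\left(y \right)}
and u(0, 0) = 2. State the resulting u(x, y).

Substitute the ansatz u = \sqrt{2} A \sin{\left(y + \frac{\pi}{4} \right)} into the left-hand side.
Derivatives of the ansatz:
  u_yyyy = \sqrt{2} A \sin{\left(y + \frac{\pi}{4} \right)}
  u_xxy = 0
  u_yyy = - \sqrt{2} A \cos{\left(y + \frac{\pi}{4} \right)}
Term by term:
  3·u_yyyy = 3 \sqrt{2} A \sin{\left(y + \frac{\pi}{4} \right)}
  -3·u_xxy = 0
  -u_yyy = \sqrt{2} A \cos{\left(y + \frac{\pi}{4} \right)}
So the left-hand side equals
  3 \sqrt{2} A \sin{\left(y + \frac{\pi}{4} \right)} + \sqrt{2} A \cos{\left(y + \frac{\pi}{4} \right)}
This must equal f(x, y) identically; expanded, f = 6 \sqrt{2} \sin{\left(y + \frac{\pi}{4} \right)} + 2 \sqrt{2} \cos{\left(y + \frac{\pi}{4} \right)}.
Matching coefficients of the independent functions:
  [\sqrt{2} \sin{\left(y + \frac{\pi}{4} \right)}]:  3 A = 6
  [\sqrt{2} \cos{\left(y + \frac{\pi}{4} \right)}]:  A = 2
Solving: A = 2.
Check against the point condition:
  u(0, 0) = 2  ⟹  A = 2  ✓
Hence u(x, y) = 2 \sqrt{2} \sin{\left(y + \frac{\pi}{4} \right)}.

Answer: u(x, y) = 2 \sqrt{2} \sin{\left(y + \frac{\pi}{4} \right)}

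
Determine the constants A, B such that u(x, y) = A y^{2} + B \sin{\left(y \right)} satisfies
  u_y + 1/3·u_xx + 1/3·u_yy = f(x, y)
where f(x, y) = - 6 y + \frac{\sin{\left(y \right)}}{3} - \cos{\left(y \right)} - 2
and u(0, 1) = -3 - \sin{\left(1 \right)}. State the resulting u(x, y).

Substitute the ansatz u = A y^{2} + B \sin{\left(y \right)} into the left-hand side.
Derivatives of the ansatz:
  u_y = 2 A y + B \cos{\left(y \right)}
  u_xx = 0
  u_yy = 2 A - B \sin{\left(y \right)}
Term by term:
  u_y = 2 A y + B \cos{\left(y \right)}
  1/3·u_xx = 0
  1/3·u_yy = \frac{2 A}{3} - \frac{B \sin{\left(y \right)}}{3}
So the left-hand side equals
  2 A y + \frac{2 A}{3} - \frac{B \sin{\left(y \right)}}{3} + B \cos{\left(y \right)}
This must equal f(x, y) = - 6 y + \frac{\sin{\left(y \right)}}{3} - \cos{\left(y \right)} - 2 identically.
Matching coefficients of the independent functions:
  [constant term]:  \frac{2 A}{3} = -2
  [y]:  2 A = -6
  [\sin{\left(y \right)}]:  - \frac{B}{3} = \frac{1}{3}
  [\cos{\left(y \right)}]:  B = -1
Solving: A = -3, B = -1.
Check against the point condition:
  u(0, 1) = -3 - \sin{\left(1 \right)}  ⟹  A + B \sin{\left(1 \right)} = -3 - \sin{\left(1 \right)}  ✓
Hence u(x, y) = - 3 y^{2} - \sin{\left(y \right)}.

Answer: u(x, y) = - 3 y^{2} - \sin{\left(y \right)}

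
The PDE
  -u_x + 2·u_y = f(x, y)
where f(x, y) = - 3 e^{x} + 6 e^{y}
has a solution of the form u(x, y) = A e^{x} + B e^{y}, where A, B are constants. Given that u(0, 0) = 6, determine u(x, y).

Answer: u(x, y) = 3 e^{x} + 3 e^{y}

Derivation:
Substitute the ansatz u = A e^{x} + B e^{y} into the left-hand side.
Derivatives of the ansatz:
  u_x = A e^{x}
  u_y = B e^{y}
Term by term:
  -u_x = - A e^{x}
  2·u_y = 2 B e^{y}
So the left-hand side equals
  - A e^{x} + 2 B e^{y}
This must equal f(x, y) = - 3 e^{x} + 6 e^{y} identically.
Matching coefficients of the independent functions:
  [e^{x}]:  - A = -3
  [e^{y}]:  2 B = 6
Solving: A = 3, B = 3.
Check against the point condition:
  u(0, 0) = 6  ⟹  A + B = 6  ✓
Hence u(x, y) = 3 e^{x} + 3 e^{y}.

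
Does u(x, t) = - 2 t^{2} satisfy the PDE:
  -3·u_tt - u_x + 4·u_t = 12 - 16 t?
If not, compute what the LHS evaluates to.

Answer: Yes

Derivation:
Evaluate each term of the left-hand side for u = - 2 t^{2}.
Derivatives:
  u_tt = -4
  u_x = 0
  u_t = - 4 t
Terms:
  -3·u_tt = 12
  -u_x = 0
  4·u_t = - 16 t
Sum: LHS = 12 - 16 t
This is exactly the given right-hand side, so u is a solution.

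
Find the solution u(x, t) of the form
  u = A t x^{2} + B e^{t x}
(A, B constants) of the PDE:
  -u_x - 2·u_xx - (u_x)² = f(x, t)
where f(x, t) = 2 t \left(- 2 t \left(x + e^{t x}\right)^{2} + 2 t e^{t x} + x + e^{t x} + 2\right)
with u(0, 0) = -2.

Substitute the ansatz u = A t x^{2} + B e^{t x} into the left-hand side.
Derivatives of the ansatz:
  u_x = 2 A t x + B t e^{t x}
  u_xx = 2 A t + B t^{2} e^{t x}
Term by term:
  -u_x = - 2 A t x - B t e^{t x}
  -2·u_xx = - 4 A t - 2 B t^{2} e^{t x}
  -(u_x)² = - 4 A^{2} t^{2} x^{2} - 4 A B t^{2} x e^{t x} - B^{2} t^{2} e^{2 t x}
So the left-hand side equals
  - 4 A^{2} t^{2} x^{2} - 4 A B t^{2} x e^{t x} - 2 A t x - 4 A t - B^{2} t^{2} e^{2 t x} - 2 B t^{2} e^{t x} - B t e^{t x}
This must equal f(x, t) identically; expanded, f = - 4 t^{2} x^{2} - 8 t^{2} x e^{t x} - 4 t^{2} e^{2 t x} + 4 t^{2} e^{t x} + 2 t x + 2 t e^{t x} + 4 t.
Matching coefficients of the independent functions:
  [t]:  - 4 A = 4
  [t x]:  - 2 A = 2
  [t e^{t x}]:  - B = 2
  [t^{2} x^{2}]:  - 4 A^{2} = -4
  [t^{2} e^{t x}]:  - 2 B = 4
  [t^{2} e^{2 t x}]:  - B^{2} = -4
  [t^{2} x e^{t x}]:  - 4 A B = -8
Solving: A = -1, B = -2.
Check against the point condition:
  u(0, 0) = -2  ⟹  B = -2  ✓
Hence u(x, t) = - t x^{2} - 2 e^{t x}.

Answer: u(x, t) = - t x^{2} - 2 e^{t x}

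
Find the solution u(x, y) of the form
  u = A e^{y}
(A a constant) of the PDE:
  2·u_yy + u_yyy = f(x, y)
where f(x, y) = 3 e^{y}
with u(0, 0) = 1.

Substitute the ansatz u = A e^{y} into the left-hand side.
Derivatives of the ansatz:
  u_yy = A e^{y}
  u_yyy = A e^{y}
Term by term:
  2·u_yy = 2 A e^{y}
  u_yyy = A e^{y}
So the left-hand side equals
  3 A e^{y}
This must equal f(x, y) = 3 e^{y} identically.
Matching coefficients of the independent functions:
  [e^{y}]:  3 A = 3
Solving: A = 1.
Check against the point condition:
  u(0, 0) = 1  ⟹  A = 1  ✓
Hence u(x, y) = e^{y}.

Answer: u(x, y) = e^{y}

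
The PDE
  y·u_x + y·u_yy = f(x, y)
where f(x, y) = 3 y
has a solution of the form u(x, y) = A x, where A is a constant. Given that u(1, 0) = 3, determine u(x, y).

Substitute the ansatz u = A x into the left-hand side.
Derivatives of the ansatz:
  u_x = A
  u_yy = 0
Term by term:
  y·u_x = A y
  y·u_yy = 0
So the left-hand side equals
  A y
This must equal f(x, y) = 3 y identically.
Matching coefficients of the independent functions:
  [y]:  A = 3
Solving: A = 3.
Check against the point condition:
  u(1, 0) = 3  ⟹  A = 3  ✓
Hence u(x, y) = 3 x.

Answer: u(x, y) = 3 x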